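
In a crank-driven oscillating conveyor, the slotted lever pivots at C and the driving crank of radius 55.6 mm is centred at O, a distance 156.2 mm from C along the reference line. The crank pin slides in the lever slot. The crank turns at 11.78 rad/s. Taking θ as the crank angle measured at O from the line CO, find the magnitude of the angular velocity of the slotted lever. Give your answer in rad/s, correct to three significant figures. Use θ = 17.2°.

3.04

ω = 11.78 rad/s
Crank pin A relative to C: A = (d + r cosθ, r sinθ); lever angle φ = atan2(r sinθ, d + r cosθ).
Differentiating tanφ: φ̇ = rω(d cosθ + r)/(d² + r² + 2dr cosθ).
d² + r² + 2dr cosθ = |CA|² = 0.0440825 m²;  d cosθ + r = +0.20481 m.
|ω_lever| = |0.0556·11.78·+0.20481| / 0.0440825 = 3.0431 rad/s.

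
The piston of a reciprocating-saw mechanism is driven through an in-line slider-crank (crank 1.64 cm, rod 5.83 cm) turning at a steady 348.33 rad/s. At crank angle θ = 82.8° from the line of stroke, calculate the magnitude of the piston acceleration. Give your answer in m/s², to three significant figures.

314

ω = 348.3 rad/s
x(θ) = r cosθ + √(L² − r² sin²θ); with ω constant, a = ω²·d²x/dθ².
d²x/dθ² = −r cosθ − r²(cos2θ)/√u − r⁴ sin²2θ/(4u^{3/2}),  u = L² − r² sin²θ = 0.00313415 m².
Substituting r = 0.0164 m, L = 0.0583 m, θ = 82.8°: d²x/dθ² = +0.0025915 m.
a = ω²·d²x/dθ² = (348.3)²·(+0.0025915) = +314.44 m/s²;  |a| = 314.44 m/s².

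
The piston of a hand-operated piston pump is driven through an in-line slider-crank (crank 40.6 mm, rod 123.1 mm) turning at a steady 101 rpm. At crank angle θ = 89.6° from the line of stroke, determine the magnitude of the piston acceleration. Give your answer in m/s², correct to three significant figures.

1.55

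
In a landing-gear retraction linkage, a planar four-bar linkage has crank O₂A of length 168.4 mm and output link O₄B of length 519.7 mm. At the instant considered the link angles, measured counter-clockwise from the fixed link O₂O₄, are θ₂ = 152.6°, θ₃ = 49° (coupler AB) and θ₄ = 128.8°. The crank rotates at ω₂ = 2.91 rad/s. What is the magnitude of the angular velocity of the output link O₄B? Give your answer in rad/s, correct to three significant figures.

0.931

ω₂ = 2.91 rad/s
Differentiating the loop-closure r₂e^{iθ₂}+r₃e^{iθ₃}=r₁+r₄e^{iθ₄} gives r₂ω₂e^{iθ₂}+r₃ω₃e^{iθ₃}=r₄ω₄e^{iθ₄}.
Eliminating the other unknown: ω₄ = r₂ω₂ sin(θ₂−θ₃) / [r₄ sin(θ₄−θ₃)].
Numerator sine = +0.97196; denominator sine = +0.98420.
Result = 0.1684·2.91·(+0.97196) / (0.5197·(+0.98420)) = +0.93121 rad/s; magnitude 0.93121 rad/s.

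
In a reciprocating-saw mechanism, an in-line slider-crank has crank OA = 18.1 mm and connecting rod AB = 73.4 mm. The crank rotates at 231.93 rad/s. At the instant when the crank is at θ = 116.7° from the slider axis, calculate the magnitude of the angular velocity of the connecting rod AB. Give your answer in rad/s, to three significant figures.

ω = 231.9 rad/s
The rod makes angle φ with the slider axis where L sinφ = r sinθ; differentiating, L cosφ·φ̇ = r ω cosθ.
L cosφ = √(L² − r² sin²θ) = 0.071597 m.
|ω_rod| = r ω |cosθ| / √(L² − r² sin²θ) = 0.0181·231.9·0.44932/0.071597 = 26.345 rad/s.

26.3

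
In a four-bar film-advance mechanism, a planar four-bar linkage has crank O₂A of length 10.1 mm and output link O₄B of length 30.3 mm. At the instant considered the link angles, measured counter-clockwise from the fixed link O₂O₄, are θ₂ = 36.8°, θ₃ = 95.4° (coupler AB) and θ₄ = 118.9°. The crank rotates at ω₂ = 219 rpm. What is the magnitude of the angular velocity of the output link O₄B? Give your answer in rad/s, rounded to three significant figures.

ω₂ = 22.93 rad/s (from 219 rpm).
Differentiating the loop-closure r₂e^{iθ₂}+r₃e^{iθ₃}=r₁+r₄e^{iθ₄} gives r₂ω₂e^{iθ₂}+r₃ω₃e^{iθ₃}=r₄ω₄e^{iθ₄}.
Eliminating the other unknown: ω₄ = r₂ω₂ sin(θ₂−θ₃) / [r₄ sin(θ₄−θ₃)].
Numerator sine = -0.85355; denominator sine = +0.39875.
Result = 0.0101·22.93·(-0.85355) / (0.0303·(+0.39875)) = -16.364 rad/s; magnitude 16.364 rad/s.

16.4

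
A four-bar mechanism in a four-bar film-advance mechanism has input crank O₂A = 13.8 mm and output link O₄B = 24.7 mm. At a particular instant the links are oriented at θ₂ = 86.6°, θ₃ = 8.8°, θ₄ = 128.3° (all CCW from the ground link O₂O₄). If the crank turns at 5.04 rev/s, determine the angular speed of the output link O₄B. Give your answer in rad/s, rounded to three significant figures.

ω₂ = 31.67 rad/s (from 5.04 rev/s).
Differentiating the loop-closure r₂e^{iθ₂}+r₃e^{iθ₃}=r₁+r₄e^{iθ₄} gives r₂ω₂e^{iθ₂}+r₃ω₃e^{iθ₃}=r₄ω₄e^{iθ₄}.
Eliminating the other unknown: ω₄ = r₂ω₂ sin(θ₂−θ₃) / [r₄ sin(θ₄−θ₃)].
Numerator sine = +0.97742; denominator sine = +0.87036.
Result = 0.0138·31.67·(+0.97742) / (0.0247·(+0.87036)) = +19.869 rad/s; magnitude 19.869 rad/s.

19.9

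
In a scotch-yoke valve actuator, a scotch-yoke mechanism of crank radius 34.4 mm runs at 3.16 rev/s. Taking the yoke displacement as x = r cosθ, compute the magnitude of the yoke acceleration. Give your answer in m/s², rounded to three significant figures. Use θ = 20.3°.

ω = 19.85 rad/s (from 3.16 rev/s).
x = r cosθ ⇒ ẍ = −rω² cosθ (ω constant).
|a| = rω²|cosθ| = 0.0344·(19.85)²·|cos 20.3°| = 12.719 m/s².

12.7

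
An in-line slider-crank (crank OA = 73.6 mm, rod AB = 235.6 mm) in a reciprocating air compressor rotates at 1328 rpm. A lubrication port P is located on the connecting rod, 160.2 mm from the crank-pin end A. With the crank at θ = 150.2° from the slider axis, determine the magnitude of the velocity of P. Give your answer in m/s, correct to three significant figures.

5.02

ω = 139.1 rad/s.  Crank-pin speed |V_A| = rω = 10.235 m/s, perpendicular to OA.
Rod angle: sinφ = −(r/L) sinθ ⇒ φ = -8.931°; ω_rod = −rω cosθ/√(L²−r²sin²θ) = +38.162 rad/s.
V_P = V_A + ω_rod × AP, with AP = 0.1602 m along the rod.
Components: V_Px = −rω sinθ − a·ω_rod·sinφ = -4.1376 m/s;  V_Py = rω cosθ + a·ω_rod·cosφ = -2.8425 m/s.
|V_P| = √(V_Px² + V_Py²) = 5.0199 m/s.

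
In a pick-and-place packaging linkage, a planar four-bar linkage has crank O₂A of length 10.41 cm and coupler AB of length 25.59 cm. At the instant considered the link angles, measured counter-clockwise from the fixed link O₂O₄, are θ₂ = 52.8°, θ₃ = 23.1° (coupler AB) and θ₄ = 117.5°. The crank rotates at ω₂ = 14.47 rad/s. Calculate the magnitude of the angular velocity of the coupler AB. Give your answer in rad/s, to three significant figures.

5.34

ω₂ = 14.47 rad/s
Differentiating the loop-closure r₂e^{iθ₂}+r₃e^{iθ₃}=r₁+r₄e^{iθ₄} gives r₂ω₂e^{iθ₂}+r₃ω₃e^{iθ₃}=r₄ω₄e^{iθ₄}.
Eliminating the other unknown: ω₃ = r₂ω₂ sin(θ₄−θ₂) / [r₃ sin(θ₃−θ₄)].
Numerator sine = +0.90408; denominator sine = -0.99705.
Result = 0.1041·14.47·(+0.90408) / (0.2559·(-0.99705)) = -5.3375 rad/s; magnitude 5.3375 rad/s.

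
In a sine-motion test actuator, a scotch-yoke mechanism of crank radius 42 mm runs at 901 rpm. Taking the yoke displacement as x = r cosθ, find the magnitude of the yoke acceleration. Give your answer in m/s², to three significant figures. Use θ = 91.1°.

ω = 94.35 rad/s (from 901 rpm).
x = r cosθ ⇒ ẍ = −rω² cosθ (ω constant).
|a| = rω²|cosθ| = 0.042·(94.35)²·|cos 91.1°| = 7.1779 m/s².

7.18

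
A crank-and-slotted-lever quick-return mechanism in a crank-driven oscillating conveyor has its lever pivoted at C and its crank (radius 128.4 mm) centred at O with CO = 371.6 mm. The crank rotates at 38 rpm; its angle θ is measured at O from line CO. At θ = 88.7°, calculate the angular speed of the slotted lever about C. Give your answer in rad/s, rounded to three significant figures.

ω = 3.979 rad/s (from 38 rpm).
Crank pin A relative to C: A = (d + r cosθ, r sinθ); lever angle φ = atan2(r sinθ, d + r cosθ).
Differentiating tanφ: φ̇ = rω(d cosθ + r)/(d² + r² + 2dr cosθ).
d² + r² + 2dr cosθ = |CA|² = 0.156738 m²;  d cosθ + r = +0.13683 m.
|ω_lever| = |0.1284·3.979·+0.13683| / 0.156738 = 0.44605 rad/s.

0.446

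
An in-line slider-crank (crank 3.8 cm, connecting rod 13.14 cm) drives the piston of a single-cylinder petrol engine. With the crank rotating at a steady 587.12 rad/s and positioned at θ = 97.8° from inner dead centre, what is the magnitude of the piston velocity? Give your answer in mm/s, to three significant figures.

21200

ω = 587.1 rad/s
For an in-line slider-crank, x = r cosθ + √(L² − r² sin²θ), so v = −rω sinθ·[1 + r cosθ/√(L² − r² sin²θ)].
With r = 0.038 m, L = 0.1314 m, θ = 97.8°: √(L² − r² sin²θ) = 0.12589 m.
v = −0.038·587.1·0.99075·[1 + 0.038·-0.13572/0.12589] = -21.199 m/s.
|v| = 21.199 m/s = 21199 mm/s.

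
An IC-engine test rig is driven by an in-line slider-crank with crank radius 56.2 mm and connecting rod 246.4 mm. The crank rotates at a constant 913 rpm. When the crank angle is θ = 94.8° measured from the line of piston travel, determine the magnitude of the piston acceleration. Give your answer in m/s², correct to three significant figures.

ω = 2π·913/60 = 95.61 rad/s
x(θ) = r cosθ + √(L² − r² sin²θ); with ω constant, a = ω²·d²x/dθ².
d²x/dθ² = −r cosθ − r²(cos2θ)/√u − r⁴ sin²2θ/(4u^{3/2}),  u = L² − r² sin²θ = 0.0575766 m².
Substituting r = 0.0562 m, L = 0.2464 m, θ = 94.8°: d²x/dθ² = +0.017676 m.
a = ω²·d²x/dθ² = (95.61)²·(+0.017676) = +161.58 m/s²;  |a| = 161.58 m/s².

162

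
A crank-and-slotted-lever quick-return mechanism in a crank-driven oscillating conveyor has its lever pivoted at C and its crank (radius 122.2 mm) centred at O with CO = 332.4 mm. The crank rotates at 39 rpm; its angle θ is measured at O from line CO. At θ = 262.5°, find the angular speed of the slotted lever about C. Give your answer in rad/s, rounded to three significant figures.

ω = 4.084 rad/s (from 39 rpm).
Crank pin A relative to C: A = (d + r cosθ, r sinθ); lever angle φ = atan2(r sinθ, d + r cosθ).
Differentiating tanφ: φ̇ = rω(d cosθ + r)/(d² + r² + 2dr cosθ).
d² + r² + 2dr cosθ = |CA|² = 0.114819 m²;  d cosθ + r = +0.078813 m.
|ω_lever| = |0.1222·4.084·+0.078813| / 0.114819 = 0.34257 rad/s.

0.343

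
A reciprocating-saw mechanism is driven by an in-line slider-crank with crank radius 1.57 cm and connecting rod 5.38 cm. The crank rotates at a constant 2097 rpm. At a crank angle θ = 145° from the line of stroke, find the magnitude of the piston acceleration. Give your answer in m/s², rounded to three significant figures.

ω = 2π·2097/60 = 219.6 rad/s
x(θ) = r cosθ + √(L² − r² sin²θ); with ω constant, a = ω²·d²x/dθ².
d²x/dθ² = −r cosθ − r²(cos2θ)/√u − r⁴ sin²2θ/(4u^{3/2}),  u = L² − r² sin²θ = 0.00281335 m².
Substituting r = 0.0157 m, L = 0.0538 m, θ = 145°: d²x/dθ² = +0.011181 m.
a = ω²·d²x/dθ² = (219.6)²·(+0.011181) = +539.2 m/s²;  |a| = 539.2 m/s².

539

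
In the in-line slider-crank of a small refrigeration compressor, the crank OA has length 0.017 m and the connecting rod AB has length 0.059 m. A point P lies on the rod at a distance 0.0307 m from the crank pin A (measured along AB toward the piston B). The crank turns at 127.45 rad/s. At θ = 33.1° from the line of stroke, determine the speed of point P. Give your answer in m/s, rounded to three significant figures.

ω = 127.5 rad/s.  Crank-pin speed |V_A| = rω = 2.1667 m/s, perpendicular to OA.
Rod angle: sinφ = −(r/L) sinθ ⇒ φ = -9.053°; ω_rod = −rω cosθ/√(L²−r²sin²θ) = -31.152 rad/s.
V_P = V_A + ω_rod × AP, with AP = 0.0307 m along the rod.
Components: V_Px = −rω sinθ − a·ω_rod·sinφ = -1.3337 m/s;  V_Py = rω cosθ + a·ω_rod·cosφ = +0.87061 m/s.
|V_P| = √(V_Px² + V_Py²) = 1.5927 m/s.

1.59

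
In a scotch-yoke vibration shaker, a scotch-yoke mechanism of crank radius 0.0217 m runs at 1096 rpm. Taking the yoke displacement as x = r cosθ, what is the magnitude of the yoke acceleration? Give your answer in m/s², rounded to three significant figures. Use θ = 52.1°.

176

ω = 114.8 rad/s (from 1096 rpm).
x = r cosθ ⇒ ẍ = −rω² cosθ (ω constant).
|a| = rω²|cosθ| = 0.0217·(114.8)²·|cos 52.1°| = 175.59 m/s².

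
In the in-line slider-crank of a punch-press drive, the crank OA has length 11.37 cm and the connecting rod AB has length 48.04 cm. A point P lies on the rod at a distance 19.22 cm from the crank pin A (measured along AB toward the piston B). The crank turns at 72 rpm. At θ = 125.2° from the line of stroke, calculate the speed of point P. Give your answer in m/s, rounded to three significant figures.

0.725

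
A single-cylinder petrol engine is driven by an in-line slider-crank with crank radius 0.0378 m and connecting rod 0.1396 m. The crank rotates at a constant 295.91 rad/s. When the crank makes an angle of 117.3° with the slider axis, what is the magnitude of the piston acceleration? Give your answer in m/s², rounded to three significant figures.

ω = 295.9 rad/s
x(θ) = r cosθ + √(L² − r² sin²θ); with ω constant, a = ω²·d²x/dθ².
d²x/dθ² = −r cosθ − r²(cos2θ)/√u − r⁴ sin²2θ/(4u^{3/2}),  u = L² − r² sin²θ = 0.0183599 m².
Substituting r = 0.0378 m, L = 0.1396 m, θ = 117.3°: d²x/dθ² = +0.023309 m.
a = ω²·d²x/dθ² = (295.9)²·(+0.023309) = +2041 m/s²;  |a| = 2041 m/s².

2040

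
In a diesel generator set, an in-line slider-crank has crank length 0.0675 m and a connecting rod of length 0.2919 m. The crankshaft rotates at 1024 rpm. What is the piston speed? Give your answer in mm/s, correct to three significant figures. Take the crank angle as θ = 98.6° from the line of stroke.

ω = 2π·1024/60 = 107.2 rad/s
For an in-line slider-crank, x = r cosθ + √(L² − r² sin²θ), so v = −rω sinθ·[1 + r cosθ/√(L² − r² sin²θ)].
With r = 0.0675 m, L = 0.2919 m, θ = 98.6°: √(L² − r² sin²θ) = 0.28417 m.
v = −0.0675·107.2·0.98876·[1 + 0.0675·-0.14954/0.28417] = -6.9026 m/s.
|v| = 6.9026 m/s = 6902.6 mm/s.

6900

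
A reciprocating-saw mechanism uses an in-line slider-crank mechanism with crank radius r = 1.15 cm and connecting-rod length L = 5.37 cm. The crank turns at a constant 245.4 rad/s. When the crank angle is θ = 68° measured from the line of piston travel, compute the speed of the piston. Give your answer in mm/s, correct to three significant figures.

ω = 245.4 rad/s
For an in-line slider-crank, x = r cosθ + √(L² − r² sin²θ), so v = −rω sinθ·[1 + r cosθ/√(L² − r² sin²θ)].
With r = 0.0115 m, L = 0.0537 m, θ = 68°: √(L² − r² sin²θ) = 0.052631 m.
v = −0.0115·245.4·0.92718·[1 + 0.0115·0.37461/0.052631] = -2.8308 m/s.
|v| = 2.8308 m/s = 2830.8 mm/s.

2830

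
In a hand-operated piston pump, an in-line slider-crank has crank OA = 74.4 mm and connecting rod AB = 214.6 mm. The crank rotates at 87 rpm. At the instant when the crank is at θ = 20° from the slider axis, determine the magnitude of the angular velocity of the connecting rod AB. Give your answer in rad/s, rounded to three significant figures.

ω = 9.111 rad/s (converted from 87 rpm).
The rod makes angle φ with the slider axis where L sinφ = r sinθ; differentiating, L cosφ·φ̇ = r ω cosθ.
L cosφ = √(L² − r² sin²θ) = 0.21309 m.
|ω_rod| = r ω |cosθ| / √(L² − r² sin²θ) = 0.0744·9.111·0.93969/0.21309 = 2.9892 rad/s.

2.99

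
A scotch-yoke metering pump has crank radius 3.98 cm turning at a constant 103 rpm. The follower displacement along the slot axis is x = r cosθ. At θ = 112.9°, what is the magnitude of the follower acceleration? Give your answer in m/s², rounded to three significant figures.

1.80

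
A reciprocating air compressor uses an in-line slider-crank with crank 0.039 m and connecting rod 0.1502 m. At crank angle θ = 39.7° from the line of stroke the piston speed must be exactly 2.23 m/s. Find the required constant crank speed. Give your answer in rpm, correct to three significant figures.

711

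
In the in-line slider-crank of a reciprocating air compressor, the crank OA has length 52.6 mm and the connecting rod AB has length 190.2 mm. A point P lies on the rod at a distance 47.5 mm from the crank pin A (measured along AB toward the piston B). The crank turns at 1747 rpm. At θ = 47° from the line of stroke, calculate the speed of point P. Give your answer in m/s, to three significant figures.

8.87

ω = 182.9 rad/s.  Crank-pin speed |V_A| = rω = 9.6229 m/s, perpendicular to OA.
Rod angle: sinφ = −(r/L) sinθ ⇒ φ = -11.669°; ω_rod = −rω cosθ/√(L²−r²sin²θ) = -35.233 rad/s.
V_P = V_A + ω_rod × AP, with AP = 0.0475 m along the rod.
Components: V_Px = −rω sinθ − a·ω_rod·sinφ = -7.3763 m/s;  V_Py = rω cosθ + a·ω_rod·cosφ = +4.9238 m/s.
|V_P| = √(V_Px² + V_Py²) = 8.8687 m/s.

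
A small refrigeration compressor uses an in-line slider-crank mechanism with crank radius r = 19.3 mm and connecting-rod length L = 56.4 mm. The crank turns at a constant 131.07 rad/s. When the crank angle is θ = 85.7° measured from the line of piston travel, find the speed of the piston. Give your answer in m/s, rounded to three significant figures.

2.59

ω = 131.1 rad/s
For an in-line slider-crank, x = r cosθ + √(L² − r² sin²θ), so v = −rω sinθ·[1 + r cosθ/√(L² − r² sin²θ)].
With r = 0.0193 m, L = 0.0564 m, θ = 85.7°: √(L² − r² sin²θ) = 0.053015 m.
v = −0.0193·131.1·0.99719·[1 + 0.0193·0.07498/0.053015] = -2.5914 m/s.
|v| = 2.5914 m/s.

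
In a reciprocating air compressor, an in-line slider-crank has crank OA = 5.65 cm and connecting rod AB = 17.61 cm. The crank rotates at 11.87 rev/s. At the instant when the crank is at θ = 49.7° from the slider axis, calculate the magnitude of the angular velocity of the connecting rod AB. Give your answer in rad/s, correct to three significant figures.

16.0

ω = 74.58 rad/s (converted from 11.87 rev/s).
The rod makes angle φ with the slider axis where L sinφ = r sinθ; differentiating, L cosφ·φ̇ = r ω cosθ.
L cosφ = √(L² − r² sin²θ) = 0.17075 m.
|ω_rod| = r ω |cosθ| / √(L² − r² sin²θ) = 0.0565·74.58·0.64679/0.17075 = 15.962 rad/s.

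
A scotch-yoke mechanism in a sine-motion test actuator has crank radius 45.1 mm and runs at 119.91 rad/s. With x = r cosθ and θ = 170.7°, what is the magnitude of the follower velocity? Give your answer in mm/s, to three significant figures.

ω = 119.9 rad/s
x = r cosθ ⇒ ẋ = −rω sinθ.
|v| = rω|sinθ| = 0.0451·119.9·|sin 170.7°| = 0.87394 m/s = 873.94 mm/s.

874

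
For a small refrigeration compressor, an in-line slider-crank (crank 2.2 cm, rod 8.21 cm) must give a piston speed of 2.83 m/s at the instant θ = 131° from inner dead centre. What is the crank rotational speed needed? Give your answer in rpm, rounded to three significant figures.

For an in-line slider-crank, |v_piston| = rω|sinθ|·[1 + r cosθ/√(L² − r² sin²θ)].
With r = 0.022 m, L = 0.0821 m, θ = 131°: the bracketed kinematic factor |dx/dθ| = 0.013623 m.
ω = v/|dx/dθ| = 2.83/0.013623 = 207.74 rad/s.
N = 60ω/(2π) = 1983.7 rpm.

1980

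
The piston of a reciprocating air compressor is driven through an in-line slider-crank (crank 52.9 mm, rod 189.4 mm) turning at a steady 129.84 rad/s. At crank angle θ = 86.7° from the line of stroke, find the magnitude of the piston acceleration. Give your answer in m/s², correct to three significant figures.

206

ω = 129.8 rad/s
x(θ) = r cosθ + √(L² − r² sin²θ); with ω constant, a = ω²·d²x/dθ².
d²x/dθ² = −r cosθ − r²(cos2θ)/√u − r⁴ sin²2θ/(4u^{3/2}),  u = L² − r² sin²θ = 0.0330832 m².
Substituting r = 0.0529 m, L = 0.1894 m, θ = 86.7°: d²x/dθ² = +0.012234 m.
a = ω²·d²x/dθ² = (129.8)²·(+0.012234) = +206.25 m/s²;  |a| = 206.25 m/s².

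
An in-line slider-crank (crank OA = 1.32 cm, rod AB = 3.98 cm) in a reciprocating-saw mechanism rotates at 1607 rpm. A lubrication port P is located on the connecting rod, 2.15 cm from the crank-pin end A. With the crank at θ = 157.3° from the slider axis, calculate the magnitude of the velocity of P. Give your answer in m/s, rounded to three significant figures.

ω = 168.3 rad/s.  Crank-pin speed |V_A| = rω = 2.2214 m/s, perpendicular to OA.
Rod angle: sinφ = −(r/L) sinθ ⇒ φ = -7.353°; ω_rod = −rω cosθ/√(L²−r²sin²θ) = +51.917 rad/s.
V_P = V_A + ω_rod × AP, with AP = 0.0215 m along the rod.
Components: V_Px = −rω sinθ − a·ω_rod·sinφ = -0.71437 m/s;  V_Py = rω cosθ + a·ω_rod·cosφ = -0.94226 m/s.
|V_P| = √(V_Px² + V_Py²) = 1.1824 m/s.

1.18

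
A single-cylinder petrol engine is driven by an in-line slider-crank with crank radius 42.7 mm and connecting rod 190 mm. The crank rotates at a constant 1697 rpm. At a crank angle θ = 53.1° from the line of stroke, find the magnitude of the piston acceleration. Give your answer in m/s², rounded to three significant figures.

ω = 2π·1697/60 = 177.7 rad/s
x(θ) = r cosθ + √(L² − r² sin²θ); with ω constant, a = ω²·d²x/dθ².
d²x/dθ² = −r cosθ − r²(cos2θ)/√u − r⁴ sin²2θ/(4u^{3/2}),  u = L² − r² sin²θ = 0.034934 m².
Substituting r = 0.0427 m, L = 0.19 m, θ = 53.1°: d²x/dθ² = -0.023034 m.
a = ω²·d²x/dθ² = (177.7)²·(-0.023034) = -727.42 m/s²;  |a| = 727.42 m/s².

727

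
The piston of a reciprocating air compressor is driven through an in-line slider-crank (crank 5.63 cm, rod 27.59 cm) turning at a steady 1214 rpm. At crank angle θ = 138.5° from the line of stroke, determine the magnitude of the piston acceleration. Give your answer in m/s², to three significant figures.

657

ω = 2π·1214/60 = 127.1 rad/s
x(θ) = r cosθ + √(L² − r² sin²θ); with ω constant, a = ω²·d²x/dθ².
d²x/dθ² = −r cosθ − r²(cos2θ)/√u − r⁴ sin²2θ/(4u^{3/2}),  u = L² − r² sin²θ = 0.0747291 m².
Substituting r = 0.0563 m, L = 0.2759 m, θ = 138.5°: d²x/dθ² = +0.040632 m.
a = ω²·d²x/dθ² = (127.1)²·(+0.040632) = +656.69 m/s²;  |a| = 656.69 m/s².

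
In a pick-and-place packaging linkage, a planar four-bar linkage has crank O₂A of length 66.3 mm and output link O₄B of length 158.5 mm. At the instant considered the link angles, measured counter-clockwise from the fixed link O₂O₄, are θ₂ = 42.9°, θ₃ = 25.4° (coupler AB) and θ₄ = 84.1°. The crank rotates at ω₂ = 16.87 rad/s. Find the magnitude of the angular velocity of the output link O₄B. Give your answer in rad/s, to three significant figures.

ω₂ = 16.87 rad/s
Differentiating the loop-closure r₂e^{iθ₂}+r₃e^{iθ₃}=r₁+r₄e^{iθ₄} gives r₂ω₂e^{iθ₂}+r₃ω₃e^{iθ₃}=r₄ω₄e^{iθ₄}.
Eliminating the other unknown: ω₄ = r₂ω₂ sin(θ₂−θ₃) / [r₄ sin(θ₄−θ₃)].
Numerator sine = +0.30071; denominator sine = +0.85446.
Result = 0.0663·16.87·(+0.30071) / (0.1585·(+0.85446)) = +2.4834 rad/s; magnitude 2.4834 rad/s.

2.48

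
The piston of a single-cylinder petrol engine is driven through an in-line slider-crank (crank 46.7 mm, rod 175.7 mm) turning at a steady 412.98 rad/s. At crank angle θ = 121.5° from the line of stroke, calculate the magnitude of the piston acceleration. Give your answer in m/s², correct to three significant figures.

5120

ω = 413 rad/s
x(θ) = r cosθ + √(L² − r² sin²θ); with ω constant, a = ω²·d²x/dθ².
d²x/dθ² = −r cosθ − r²(cos2θ)/√u − r⁴ sin²2θ/(4u^{3/2}),  u = L² − r² sin²θ = 0.029285 m².
Substituting r = 0.0467 m, L = 0.1757 m, θ = 121.5°: d²x/dθ² = +0.029998 m.
a = ω²·d²x/dθ² = (413)²·(+0.029998) = +5116.2 m/s²;  |a| = 5116.2 m/s².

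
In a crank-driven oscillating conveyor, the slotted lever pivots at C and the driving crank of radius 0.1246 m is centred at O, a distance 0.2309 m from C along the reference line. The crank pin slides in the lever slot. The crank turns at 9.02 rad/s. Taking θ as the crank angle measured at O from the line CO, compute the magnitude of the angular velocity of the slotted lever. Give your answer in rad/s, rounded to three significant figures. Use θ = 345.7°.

3.14

ω = 9.02 rad/s
Crank pin A relative to C: A = (d + r cosθ, r sinθ); lever angle φ = atan2(r sinθ, d + r cosθ).
Differentiating tanφ: φ̇ = rω(d cosθ + r)/(d² + r² + 2dr cosθ).
d² + r² + 2dr cosθ = |CA|² = 0.124597 m²;  d cosθ + r = +0.34835 m.
|ω_lever| = |0.1246·9.02·+0.34835| / 0.124597 = 3.1421 rad/s.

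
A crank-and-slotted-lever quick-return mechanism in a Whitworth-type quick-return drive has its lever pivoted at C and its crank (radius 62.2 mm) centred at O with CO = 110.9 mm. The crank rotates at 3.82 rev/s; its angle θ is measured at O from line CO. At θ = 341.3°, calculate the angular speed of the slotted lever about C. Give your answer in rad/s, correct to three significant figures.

ω = 24 rad/s (from 3.82 rev/s).
Crank pin A relative to C: A = (d + r cosθ, r sinθ); lever angle φ = atan2(r sinθ, d + r cosθ).
Differentiating tanφ: φ̇ = rω(d cosθ + r)/(d² + r² + 2dr cosθ).
d² + r² + 2dr cosθ = |CA|² = 0.0292353 m²;  d cosθ + r = +0.16725 m.
|ω_lever| = |0.0622·24·+0.16725| / 0.0292353 = 8.5404 rad/s.

8.54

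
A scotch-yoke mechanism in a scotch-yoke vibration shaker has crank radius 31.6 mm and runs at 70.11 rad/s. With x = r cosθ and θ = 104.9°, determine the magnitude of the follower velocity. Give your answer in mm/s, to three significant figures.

ω = 70.11 rad/s
x = r cosθ ⇒ ẋ = −rω sinθ.
|v| = rω|sinθ| = 0.0316·70.11·|sin 104.9°| = 2.141 m/s = 2141 mm/s.

2140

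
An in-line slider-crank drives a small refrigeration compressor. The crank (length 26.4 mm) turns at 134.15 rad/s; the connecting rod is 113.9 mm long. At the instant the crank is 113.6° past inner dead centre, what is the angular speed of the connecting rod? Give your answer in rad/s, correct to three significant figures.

ω = 134.2 rad/s
The rod makes angle φ with the slider axis where L sinφ = r sinθ; differentiating, L cosφ·φ̇ = r ω cosθ.
L cosφ = √(L² − r² sin²θ) = 0.1113 m.
|ω_rod| = r ω |cosθ| / √(L² − r² sin²θ) = 0.0264·134.2·0.40035/0.1113 = 12.739 rad/s.

12.7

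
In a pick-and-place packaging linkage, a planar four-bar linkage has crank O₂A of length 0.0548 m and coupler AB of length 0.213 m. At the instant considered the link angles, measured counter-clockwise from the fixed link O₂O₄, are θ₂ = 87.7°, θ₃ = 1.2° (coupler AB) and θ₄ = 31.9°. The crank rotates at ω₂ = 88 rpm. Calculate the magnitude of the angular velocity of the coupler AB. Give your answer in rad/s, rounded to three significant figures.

ω₂ = 9.215 rad/s (from 88 rpm).
Differentiating the loop-closure r₂e^{iθ₂}+r₃e^{iθ₃}=r₁+r₄e^{iθ₄} gives r₂ω₂e^{iθ₂}+r₃ω₃e^{iθ₃}=r₄ω₄e^{iθ₄}.
Eliminating the other unknown: ω₃ = r₂ω₂ sin(θ₄−θ₂) / [r₃ sin(θ₃−θ₄)].
Numerator sine = -0.82708; denominator sine = -0.51054.
Result = 0.0548·9.215·(-0.82708) / (0.213·(-0.51054)) = +3.8409 rad/s; magnitude 3.8409 rad/s.

3.84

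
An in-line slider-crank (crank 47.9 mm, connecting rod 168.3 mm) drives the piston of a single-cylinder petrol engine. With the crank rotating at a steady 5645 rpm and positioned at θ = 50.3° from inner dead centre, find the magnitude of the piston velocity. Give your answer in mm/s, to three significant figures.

25800

ω = 2π·5645/60 = 591.1 rad/s
For an in-line slider-crank, x = r cosθ + √(L² − r² sin²θ), so v = −rω sinθ·[1 + r cosθ/√(L² − r² sin²θ)].
With r = 0.0479 m, L = 0.1683 m, θ = 50.3°: √(L² − r² sin²θ) = 0.16422 m.
v = −0.0479·591.1·0.76940·[1 + 0.0479·0.63877/0.16422] = -25.845 m/s.
|v| = 25.845 m/s = 25845 mm/s.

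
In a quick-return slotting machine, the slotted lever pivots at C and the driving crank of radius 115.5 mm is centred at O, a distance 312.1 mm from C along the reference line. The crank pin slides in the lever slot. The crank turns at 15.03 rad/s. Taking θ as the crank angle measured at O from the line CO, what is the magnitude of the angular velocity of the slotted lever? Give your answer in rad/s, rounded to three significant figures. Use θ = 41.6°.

3.68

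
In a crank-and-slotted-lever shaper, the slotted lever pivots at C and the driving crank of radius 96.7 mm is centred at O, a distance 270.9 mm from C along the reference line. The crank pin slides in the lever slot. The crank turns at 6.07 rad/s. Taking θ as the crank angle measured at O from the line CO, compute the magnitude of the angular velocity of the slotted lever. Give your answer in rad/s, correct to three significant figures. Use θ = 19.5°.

ω = 6.07 rad/s
Crank pin A relative to C: A = (d + r cosθ, r sinθ); lever angle φ = atan2(r sinθ, d + r cosθ).
Differentiating tanφ: φ̇ = rω(d cosθ + r)/(d² + r² + 2dr cosθ).
d² + r² + 2dr cosθ = |CA|² = 0.132125 m²;  d cosθ + r = +0.35206 m.
|ω_lever| = |0.0967·6.07·+0.35206| / 0.132125 = 1.564 rad/s.

1.56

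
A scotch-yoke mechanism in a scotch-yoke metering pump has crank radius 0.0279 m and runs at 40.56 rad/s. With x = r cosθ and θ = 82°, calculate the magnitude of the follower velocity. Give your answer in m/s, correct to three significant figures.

1.12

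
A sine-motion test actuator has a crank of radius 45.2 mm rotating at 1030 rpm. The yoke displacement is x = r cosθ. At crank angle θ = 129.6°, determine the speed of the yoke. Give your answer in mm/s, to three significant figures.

3760

ω = 107.9 rad/s (from 1030 rpm).
x = r cosθ ⇒ ẋ = −rω sinθ.
|v| = rω|sinθ| = 0.0452·107.9·|sin 129.6°| = 3.7565 m/s = 3756.5 mm/s.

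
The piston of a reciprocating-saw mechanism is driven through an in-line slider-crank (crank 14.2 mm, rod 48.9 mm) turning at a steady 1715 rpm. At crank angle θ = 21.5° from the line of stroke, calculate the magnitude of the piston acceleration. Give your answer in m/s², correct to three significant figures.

ω = 2π·1715/60 = 179.6 rad/s
x(θ) = r cosθ + √(L² − r² sin²θ); with ω constant, a = ω²·d²x/dθ².
d²x/dθ² = −r cosθ − r²(cos2θ)/√u − r⁴ sin²2θ/(4u^{3/2}),  u = L² − r² sin²θ = 0.00236413 m².
Substituting r = 0.0142 m, L = 0.0489 m, θ = 21.5°: d²x/dθ² = -0.016286 m.
a = ω²·d²x/dθ² = (179.6)²·(-0.016286) = -525.29 m/s²;  |a| = 525.29 m/s².

525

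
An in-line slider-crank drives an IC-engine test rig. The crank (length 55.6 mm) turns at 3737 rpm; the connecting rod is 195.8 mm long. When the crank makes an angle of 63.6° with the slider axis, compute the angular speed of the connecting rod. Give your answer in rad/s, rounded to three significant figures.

ω = 391.3 rad/s (converted from 3737 rpm).
The rod makes angle φ with the slider axis where L sinφ = r sinθ; differentiating, L cosφ·φ̇ = r ω cosθ.
L cosφ = √(L² − r² sin²θ) = 0.18936 m.
|ω_rod| = r ω |cosθ| / √(L² − r² sin²θ) = 0.0556·391.3·0.44464/0.18936 = 51.091 rad/s.

51.1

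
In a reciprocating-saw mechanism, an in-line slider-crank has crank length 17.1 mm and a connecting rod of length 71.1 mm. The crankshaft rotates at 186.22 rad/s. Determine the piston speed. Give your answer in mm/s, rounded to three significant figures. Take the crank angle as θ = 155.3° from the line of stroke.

ω = 186.2 rad/s
For an in-line slider-crank, x = r cosθ + √(L² − r² sin²θ), so v = −rω sinθ·[1 + r cosθ/√(L² − r² sin²θ)].
With r = 0.0171 m, L = 0.0711 m, θ = 155.3°: √(L² − r² sin²θ) = 0.07074 m.
v = −0.0171·186.2·0.41787·[1 + 0.0171·-0.90851/0.07074] = -1.0384 m/s.
|v| = 1.0384 m/s = 1038.4 mm/s.

1040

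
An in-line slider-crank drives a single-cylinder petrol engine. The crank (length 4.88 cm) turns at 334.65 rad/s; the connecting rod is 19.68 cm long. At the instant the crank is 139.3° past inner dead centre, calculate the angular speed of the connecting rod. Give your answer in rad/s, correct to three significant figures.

ω = 334.6 rad/s
The rod makes angle φ with the slider axis where L sinφ = r sinθ; differentiating, L cosφ·φ̇ = r ω cosθ.
L cosφ = √(L² − r² sin²θ) = 0.19421 m.
|ω_rod| = r ω |cosθ| / √(L² − r² sin²θ) = 0.0488·334.6·0.75813/0.19421 = 63.751 rad/s.

63.8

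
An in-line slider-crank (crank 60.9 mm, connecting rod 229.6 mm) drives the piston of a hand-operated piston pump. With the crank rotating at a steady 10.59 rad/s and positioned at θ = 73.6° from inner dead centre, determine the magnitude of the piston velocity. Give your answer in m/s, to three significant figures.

0.667

ω = 10.59 rad/s
For an in-line slider-crank, x = r cosθ + √(L² − r² sin²θ), so v = −rω sinθ·[1 + r cosθ/√(L² − r² sin²θ)].
With r = 0.0609 m, L = 0.2296 m, θ = 73.6°: √(L² − r² sin²θ) = 0.22204 m.
v = −0.0609·10.59·0.95931·[1 + 0.0609·0.28234/0.22204] = -0.6666 m/s.
|v| = 0.6666 m/s.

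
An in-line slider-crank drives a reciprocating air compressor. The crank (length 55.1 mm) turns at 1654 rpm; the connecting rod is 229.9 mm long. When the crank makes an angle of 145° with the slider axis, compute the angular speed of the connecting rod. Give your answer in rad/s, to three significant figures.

34.3

ω = 173.2 rad/s (converted from 1654 rpm).
The rod makes angle φ with the slider axis where L sinφ = r sinθ; differentiating, L cosφ·φ̇ = r ω cosθ.
L cosφ = √(L² − r² sin²θ) = 0.22772 m.
|ω_rod| = r ω |cosθ| / √(L² − r² sin²θ) = 0.0551·173.2·0.81915/0.22772 = 34.331 rad/s.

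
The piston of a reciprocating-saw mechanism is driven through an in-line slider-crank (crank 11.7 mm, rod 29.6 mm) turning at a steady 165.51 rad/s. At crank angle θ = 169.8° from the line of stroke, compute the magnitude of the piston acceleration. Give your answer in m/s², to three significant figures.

ω = 165.5 rad/s
x(θ) = r cosθ + √(L² − r² sin²θ); with ω constant, a = ω²·d²x/dθ².
d²x/dθ² = −r cosθ − r²(cos2θ)/√u − r⁴ sin²2θ/(4u^{3/2}),  u = L² − r² sin²θ = 0.000871867 m².
Substituting r = 0.0117 m, L = 0.0296 m, θ = 169.8°: d²x/dθ² = +0.0071477 m.
a = ω²·d²x/dθ² = (165.5)²·(+0.0071477) = +195.8 m/s²;  |a| = 195.8 m/s².

196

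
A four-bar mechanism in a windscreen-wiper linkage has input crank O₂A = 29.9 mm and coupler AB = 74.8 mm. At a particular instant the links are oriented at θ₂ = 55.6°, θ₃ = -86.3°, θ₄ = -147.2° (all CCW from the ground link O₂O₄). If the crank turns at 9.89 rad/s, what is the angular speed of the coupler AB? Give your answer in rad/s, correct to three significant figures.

1.75

ω₂ = 9.89 rad/s
Differentiating the loop-closure r₂e^{iθ₂}+r₃e^{iθ₃}=r₁+r₄e^{iθ₄} gives r₂ω₂e^{iθ₂}+r₃ω₃e^{iθ₃}=r₄ω₄e^{iθ₄}.
Eliminating the other unknown: ω₃ = r₂ω₂ sin(θ₄−θ₂) / [r₃ sin(θ₃−θ₄)].
Numerator sine = +0.38752; denominator sine = +0.87377.
Result = 0.0299·9.89·(+0.38752) / (0.0748·(+0.87377)) = +1.7533 rad/s; magnitude 1.7533 rad/s.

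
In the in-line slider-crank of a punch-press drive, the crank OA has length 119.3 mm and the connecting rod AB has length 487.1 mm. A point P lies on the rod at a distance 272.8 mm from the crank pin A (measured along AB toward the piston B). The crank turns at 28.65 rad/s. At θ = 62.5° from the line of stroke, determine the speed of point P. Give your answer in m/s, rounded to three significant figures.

3.30

ω = 28.65 rad/s.  Crank-pin speed |V_A| = rω = 3.4179 m/s, perpendicular to OA.
Rod angle: sinφ = −(r/L) sinθ ⇒ φ = -12.547°; ω_rod = −rω cosθ/√(L²−r²sin²θ) = -3.3193 rad/s.
V_P = V_A + ω_rod × AP, with AP = 0.2728 m along the rod.
Components: V_Px = −rω sinθ − a·ω_rod·sinφ = -3.2285 m/s;  V_Py = rω cosθ + a·ω_rod·cosφ = +0.69434 m/s.
|V_P| = √(V_Px² + V_Py²) = 3.3023 m/s.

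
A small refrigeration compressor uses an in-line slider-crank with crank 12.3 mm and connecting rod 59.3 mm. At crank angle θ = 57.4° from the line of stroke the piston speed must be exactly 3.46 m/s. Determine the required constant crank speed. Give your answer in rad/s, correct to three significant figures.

For an in-line slider-crank, |v_piston| = rω|sinθ|·[1 + r cosθ/√(L² − r² sin²θ)].
With r = 0.0123 m, L = 0.0593 m, θ = 57.4°: the bracketed kinematic factor |dx/dθ| = 0.011538 m.
ω = v/|dx/dθ| = 3.46/0.011538 = 299.87 rad/s.

300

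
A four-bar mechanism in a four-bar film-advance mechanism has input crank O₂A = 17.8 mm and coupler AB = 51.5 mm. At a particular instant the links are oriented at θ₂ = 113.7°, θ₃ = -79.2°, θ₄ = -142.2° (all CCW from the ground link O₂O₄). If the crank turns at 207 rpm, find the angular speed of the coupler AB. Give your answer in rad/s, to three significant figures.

8.16

ω₂ = 21.68 rad/s (from 207 rpm).
Differentiating the loop-closure r₂e^{iθ₂}+r₃e^{iθ₃}=r₁+r₄e^{iθ₄} gives r₂ω₂e^{iθ₂}+r₃ω₃e^{iθ₃}=r₄ω₄e^{iθ₄}.
Eliminating the other unknown: ω₃ = r₂ω₂ sin(θ₄−θ₂) / [r₃ sin(θ₃−θ₄)].
Numerator sine = +0.96987; denominator sine = +0.89101.
Result = 0.0178·21.68·(+0.96987) / (0.0515·(+0.89101)) = +8.1554 rad/s; magnitude 8.1554 rad/s.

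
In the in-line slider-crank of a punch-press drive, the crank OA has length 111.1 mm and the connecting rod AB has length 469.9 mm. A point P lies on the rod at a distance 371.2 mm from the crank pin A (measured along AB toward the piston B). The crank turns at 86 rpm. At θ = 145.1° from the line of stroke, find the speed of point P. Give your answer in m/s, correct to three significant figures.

0.514

ω = 9.006 rad/s.  Crank-pin speed |V_A| = rω = 1.0006 m/s, perpendicular to OA.
Rod angle: sinφ = −(r/L) sinθ ⇒ φ = -7.774°; ω_rod = −rω cosθ/√(L²−r²sin²θ) = +1.7625 rad/s.
V_P = V_A + ω_rod × AP, with AP = 0.3712 m along the rod.
Components: V_Px = −rω sinθ − a·ω_rod·sinφ = -0.48396 m/s;  V_Py = rω cosθ + a·ω_rod·cosφ = -0.17236 m/s.
|V_P| = √(V_Px² + V_Py²) = 0.51374 m/s.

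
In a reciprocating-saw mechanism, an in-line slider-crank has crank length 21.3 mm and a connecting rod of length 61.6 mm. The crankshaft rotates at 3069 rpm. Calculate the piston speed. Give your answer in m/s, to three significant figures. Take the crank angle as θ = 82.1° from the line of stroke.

ω = 2π·3069/60 = 321.4 rad/s
For an in-line slider-crank, x = r cosθ + √(L² − r² sin²θ), so v = −rω sinθ·[1 + r cosθ/√(L² − r² sin²θ)].
With r = 0.0213 m, L = 0.0616 m, θ = 82.1°: √(L² − r² sin²θ) = 0.057874 m.
v = −0.0213·321.4·0.99051·[1 + 0.0213·0.13744/0.057874] = -7.1235 m/s.
|v| = 7.1235 m/s.

7.12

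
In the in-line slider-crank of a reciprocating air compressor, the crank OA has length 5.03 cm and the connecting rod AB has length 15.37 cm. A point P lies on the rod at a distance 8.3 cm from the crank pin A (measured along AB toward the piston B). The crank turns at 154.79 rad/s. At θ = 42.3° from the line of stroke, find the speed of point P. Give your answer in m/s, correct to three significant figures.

6.51

ω = 154.8 rad/s.  Crank-pin speed |V_A| = rω = 7.7859 m/s, perpendicular to OA.
Rod angle: sinφ = −(r/L) sinθ ⇒ φ = -12.724°; ω_rod = −rω cosθ/√(L²−r²sin²θ) = -38.411 rad/s.
V_P = V_A + ω_rod × AP, with AP = 0.083 m along the rod.
Components: V_Px = −rω sinθ − a·ω_rod·sinφ = -5.9422 m/s;  V_Py = rω cosθ + a·ω_rod·cosφ = +2.6489 m/s.
|V_P| = √(V_Px² + V_Py²) = 6.5059 m/s.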